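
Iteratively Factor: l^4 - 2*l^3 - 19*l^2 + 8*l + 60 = (l - 5)*(l^3 + 3*l^2 - 4*l - 12) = (l - 5)*(l + 3)*(l^2 - 4) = (l - 5)*(l - 2)*(l + 3)*(l + 2)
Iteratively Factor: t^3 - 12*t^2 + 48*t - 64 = (t - 4)*(t^2 - 8*t + 16) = (t - 4)^2*(t - 4)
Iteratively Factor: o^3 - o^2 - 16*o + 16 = (o - 4)*(o^2 + 3*o - 4) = (o - 4)*(o + 4)*(o - 1)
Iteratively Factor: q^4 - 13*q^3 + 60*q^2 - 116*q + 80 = (q - 2)*(q^3 - 11*q^2 + 38*q - 40) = (q - 5)*(q - 2)*(q^2 - 6*q + 8) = (q - 5)*(q - 4)*(q - 2)*(q - 2)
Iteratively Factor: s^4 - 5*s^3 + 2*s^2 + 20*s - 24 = (s - 2)*(s^3 - 3*s^2 - 4*s + 12) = (s - 2)*(s + 2)*(s^2 - 5*s + 6) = (s - 3)*(s - 2)*(s + 2)*(s - 2)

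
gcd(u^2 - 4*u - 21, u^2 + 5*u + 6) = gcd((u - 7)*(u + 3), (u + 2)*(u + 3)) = u + 3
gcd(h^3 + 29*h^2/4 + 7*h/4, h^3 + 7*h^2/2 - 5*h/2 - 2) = 1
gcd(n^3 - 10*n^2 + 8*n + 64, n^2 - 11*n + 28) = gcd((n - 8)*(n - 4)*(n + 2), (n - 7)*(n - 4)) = n - 4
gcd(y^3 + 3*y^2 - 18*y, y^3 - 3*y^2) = y^2 - 3*y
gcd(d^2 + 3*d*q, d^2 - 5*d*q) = d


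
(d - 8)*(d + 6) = d^2 - 2*d - 48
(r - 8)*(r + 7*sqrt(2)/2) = r^2 - 8*r + 7*sqrt(2)*r/2 - 28*sqrt(2)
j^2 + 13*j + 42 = (j + 6)*(j + 7)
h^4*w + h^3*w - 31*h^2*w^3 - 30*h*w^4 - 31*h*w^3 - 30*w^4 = (h - 6*w)*(h + w)*(h + 5*w)*(h*w + w)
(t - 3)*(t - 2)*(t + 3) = t^3 - 2*t^2 - 9*t + 18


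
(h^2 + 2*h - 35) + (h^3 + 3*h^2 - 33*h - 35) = h^3 + 4*h^2 - 31*h - 70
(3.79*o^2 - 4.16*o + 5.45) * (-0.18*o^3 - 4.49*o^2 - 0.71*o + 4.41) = -0.6822*o^5 - 16.2683*o^4 + 15.0065*o^3 - 4.803*o^2 - 22.2151*o + 24.0345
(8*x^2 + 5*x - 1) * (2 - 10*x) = -80*x^3 - 34*x^2 + 20*x - 2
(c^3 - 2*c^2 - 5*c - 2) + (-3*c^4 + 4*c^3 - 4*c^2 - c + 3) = -3*c^4 + 5*c^3 - 6*c^2 - 6*c + 1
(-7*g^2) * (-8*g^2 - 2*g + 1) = 56*g^4 + 14*g^3 - 7*g^2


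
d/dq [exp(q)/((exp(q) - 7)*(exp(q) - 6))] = (42 - exp(2*q))*exp(q)/(exp(4*q) - 26*exp(3*q) + 253*exp(2*q) - 1092*exp(q) + 1764)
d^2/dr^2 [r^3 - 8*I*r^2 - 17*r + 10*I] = 6*r - 16*I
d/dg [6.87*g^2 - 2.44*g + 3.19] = 13.74*g - 2.44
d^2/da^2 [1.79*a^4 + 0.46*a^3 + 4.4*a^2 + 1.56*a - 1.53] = 21.48*a^2 + 2.76*a + 8.8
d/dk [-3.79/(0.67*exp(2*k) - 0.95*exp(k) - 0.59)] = (5.0786*exp(k) - 3.6005)*exp(k)/(-0.67*exp(2*k) + 0.95*exp(k) + 0.59)^2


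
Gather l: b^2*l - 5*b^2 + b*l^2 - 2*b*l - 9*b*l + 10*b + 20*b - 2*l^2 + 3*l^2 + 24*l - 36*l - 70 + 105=-5*b^2 + 30*b + l^2*(b + 1) + l*(b^2 - 11*b - 12) + 35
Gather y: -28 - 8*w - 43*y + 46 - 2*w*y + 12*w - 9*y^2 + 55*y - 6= 4*w - 9*y^2 + y*(12 - 2*w) + 12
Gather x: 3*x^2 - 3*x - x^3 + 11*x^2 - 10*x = -x^3 + 14*x^2 - 13*x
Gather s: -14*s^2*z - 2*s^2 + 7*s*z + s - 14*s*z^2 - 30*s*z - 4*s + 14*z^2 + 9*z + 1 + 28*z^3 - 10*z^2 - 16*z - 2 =s^2*(-14*z - 2) + s*(-14*z^2 - 23*z - 3) + 28*z^3 + 4*z^2 - 7*z - 1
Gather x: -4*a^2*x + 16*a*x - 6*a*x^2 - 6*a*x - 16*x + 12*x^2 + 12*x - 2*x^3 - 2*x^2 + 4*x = -2*x^3 + x^2*(10 - 6*a) + x*(-4*a^2 + 10*a)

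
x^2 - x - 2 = (x - 2)*(x + 1)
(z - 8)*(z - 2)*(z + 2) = z^3 - 8*z^2 - 4*z + 32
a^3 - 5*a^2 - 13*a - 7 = (a - 7)*(a + 1)^2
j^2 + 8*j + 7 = (j + 1)*(j + 7)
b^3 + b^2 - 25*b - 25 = (b - 5)*(b + 1)*(b + 5)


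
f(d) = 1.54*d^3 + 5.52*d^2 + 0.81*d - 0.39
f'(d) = 4.62*d^2 + 11.04*d + 0.81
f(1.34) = 14.31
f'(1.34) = 23.90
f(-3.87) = -10.11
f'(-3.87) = 27.28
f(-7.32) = -314.57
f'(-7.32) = 167.55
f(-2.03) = 7.83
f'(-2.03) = -2.56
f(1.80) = 27.93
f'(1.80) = 35.65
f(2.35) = 51.98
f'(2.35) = 52.27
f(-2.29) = 8.21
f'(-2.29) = -0.24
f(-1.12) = 3.46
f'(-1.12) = -5.76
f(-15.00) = -3968.04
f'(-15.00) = 874.71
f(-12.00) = -1876.35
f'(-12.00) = 533.61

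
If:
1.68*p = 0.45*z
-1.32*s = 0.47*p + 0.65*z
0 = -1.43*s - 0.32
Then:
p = 0.10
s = -0.22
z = 0.38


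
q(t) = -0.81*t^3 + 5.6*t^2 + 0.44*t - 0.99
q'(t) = -2.43*t^2 + 11.2*t + 0.44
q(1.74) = 12.46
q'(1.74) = 12.57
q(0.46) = 0.32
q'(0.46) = 5.08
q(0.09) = -0.91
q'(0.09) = 1.43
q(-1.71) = 18.68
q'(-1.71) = -25.82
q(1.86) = 13.99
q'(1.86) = 12.87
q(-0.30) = -0.60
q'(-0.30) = -3.14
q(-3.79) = 121.88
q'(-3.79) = -76.91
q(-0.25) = -0.74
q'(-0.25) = -2.51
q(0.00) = -0.99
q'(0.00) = 0.44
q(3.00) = 28.86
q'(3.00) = 12.17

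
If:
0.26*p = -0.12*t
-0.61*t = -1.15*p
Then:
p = 0.00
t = 0.00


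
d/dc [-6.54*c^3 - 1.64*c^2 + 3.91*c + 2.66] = -19.62*c^2 - 3.28*c + 3.91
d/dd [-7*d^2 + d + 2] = 1 - 14*d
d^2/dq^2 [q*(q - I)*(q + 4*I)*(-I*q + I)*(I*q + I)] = 20*q^3 + 36*I*q^2 + 18*q - 6*I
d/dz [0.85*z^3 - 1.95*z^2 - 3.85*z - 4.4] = 2.55*z^2 - 3.9*z - 3.85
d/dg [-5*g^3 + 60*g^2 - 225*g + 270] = -15*g^2 + 120*g - 225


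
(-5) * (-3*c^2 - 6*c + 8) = 15*c^2 + 30*c - 40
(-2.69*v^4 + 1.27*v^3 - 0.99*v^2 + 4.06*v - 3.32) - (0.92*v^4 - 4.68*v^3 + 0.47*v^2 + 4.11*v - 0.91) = -3.61*v^4 + 5.95*v^3 - 1.46*v^2 - 0.0500000000000007*v - 2.41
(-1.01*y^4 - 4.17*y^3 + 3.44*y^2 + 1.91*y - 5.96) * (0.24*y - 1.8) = -0.2424*y^5 + 0.8172*y^4 + 8.3316*y^3 - 5.7336*y^2 - 4.8684*y + 10.728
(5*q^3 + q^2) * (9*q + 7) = 45*q^4 + 44*q^3 + 7*q^2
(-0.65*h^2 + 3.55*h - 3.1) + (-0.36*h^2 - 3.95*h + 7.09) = -1.01*h^2 - 0.4*h + 3.99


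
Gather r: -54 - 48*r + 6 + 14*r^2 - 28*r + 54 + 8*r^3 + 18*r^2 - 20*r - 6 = 8*r^3 + 32*r^2 - 96*r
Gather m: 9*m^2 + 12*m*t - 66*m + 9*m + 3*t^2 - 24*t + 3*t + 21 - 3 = 9*m^2 + m*(12*t - 57) + 3*t^2 - 21*t + 18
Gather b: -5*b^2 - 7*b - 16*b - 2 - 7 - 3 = -5*b^2 - 23*b - 12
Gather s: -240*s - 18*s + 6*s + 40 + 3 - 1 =42 - 252*s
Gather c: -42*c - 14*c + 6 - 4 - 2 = -56*c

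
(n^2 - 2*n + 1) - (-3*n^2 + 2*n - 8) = 4*n^2 - 4*n + 9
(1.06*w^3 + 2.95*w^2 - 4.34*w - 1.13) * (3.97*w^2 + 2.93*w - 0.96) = 4.2082*w^5 + 14.8173*w^4 - 9.6039*w^3 - 20.0343*w^2 + 0.8555*w + 1.0848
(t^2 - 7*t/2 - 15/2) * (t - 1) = t^3 - 9*t^2/2 - 4*t + 15/2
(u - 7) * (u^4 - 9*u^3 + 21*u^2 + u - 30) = u^5 - 16*u^4 + 84*u^3 - 146*u^2 - 37*u + 210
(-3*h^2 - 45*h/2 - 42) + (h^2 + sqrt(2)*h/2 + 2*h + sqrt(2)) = -2*h^2 - 41*h/2 + sqrt(2)*h/2 - 42 + sqrt(2)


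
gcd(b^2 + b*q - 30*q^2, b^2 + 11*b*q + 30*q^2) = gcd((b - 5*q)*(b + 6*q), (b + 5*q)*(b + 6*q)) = b + 6*q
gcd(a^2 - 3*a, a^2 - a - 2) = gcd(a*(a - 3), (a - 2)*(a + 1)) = 1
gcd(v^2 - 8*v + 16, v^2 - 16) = v - 4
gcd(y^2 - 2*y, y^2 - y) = y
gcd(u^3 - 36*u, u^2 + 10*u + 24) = u + 6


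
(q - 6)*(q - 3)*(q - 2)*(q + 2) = q^4 - 9*q^3 + 14*q^2 + 36*q - 72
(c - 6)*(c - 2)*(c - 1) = c^3 - 9*c^2 + 20*c - 12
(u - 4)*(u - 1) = u^2 - 5*u + 4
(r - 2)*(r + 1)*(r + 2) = r^3 + r^2 - 4*r - 4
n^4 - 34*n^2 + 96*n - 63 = (n - 3)^2*(n - 1)*(n + 7)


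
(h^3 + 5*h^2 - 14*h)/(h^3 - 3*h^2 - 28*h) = (-h^2 - 5*h + 14)/(-h^2 + 3*h + 28)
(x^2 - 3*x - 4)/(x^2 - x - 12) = (x + 1)/(x + 3)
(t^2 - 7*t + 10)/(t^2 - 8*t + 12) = (t - 5)/(t - 6)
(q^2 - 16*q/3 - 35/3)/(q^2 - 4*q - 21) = (q + 5/3)/(q + 3)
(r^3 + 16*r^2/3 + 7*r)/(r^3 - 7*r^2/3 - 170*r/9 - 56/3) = 3*r*(r + 3)/(3*r^2 - 14*r - 24)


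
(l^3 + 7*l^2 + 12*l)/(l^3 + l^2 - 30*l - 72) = l/(l - 6)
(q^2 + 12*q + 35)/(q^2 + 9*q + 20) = (q + 7)/(q + 4)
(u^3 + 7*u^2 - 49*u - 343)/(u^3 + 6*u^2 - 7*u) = (u^2 - 49)/(u*(u - 1))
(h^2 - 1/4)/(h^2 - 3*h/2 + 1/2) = (h + 1/2)/(h - 1)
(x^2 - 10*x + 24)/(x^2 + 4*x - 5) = (x^2 - 10*x + 24)/(x^2 + 4*x - 5)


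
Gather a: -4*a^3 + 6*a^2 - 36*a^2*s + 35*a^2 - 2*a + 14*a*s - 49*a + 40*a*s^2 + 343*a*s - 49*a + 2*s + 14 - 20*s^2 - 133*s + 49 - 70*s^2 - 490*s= -4*a^3 + a^2*(41 - 36*s) + a*(40*s^2 + 357*s - 100) - 90*s^2 - 621*s + 63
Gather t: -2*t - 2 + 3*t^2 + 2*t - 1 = 3*t^2 - 3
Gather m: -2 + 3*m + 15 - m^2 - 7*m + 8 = -m^2 - 4*m + 21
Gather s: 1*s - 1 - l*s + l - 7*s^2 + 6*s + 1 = l - 7*s^2 + s*(7 - l)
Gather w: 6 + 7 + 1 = 14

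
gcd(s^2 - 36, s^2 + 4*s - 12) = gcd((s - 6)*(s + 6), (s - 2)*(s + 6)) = s + 6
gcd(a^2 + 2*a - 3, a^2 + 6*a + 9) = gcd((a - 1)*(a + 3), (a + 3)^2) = a + 3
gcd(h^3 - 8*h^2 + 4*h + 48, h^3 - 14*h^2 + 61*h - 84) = h - 4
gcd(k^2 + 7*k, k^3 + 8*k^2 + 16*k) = k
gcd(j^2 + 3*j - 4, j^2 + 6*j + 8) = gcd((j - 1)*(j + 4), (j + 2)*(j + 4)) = j + 4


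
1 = 1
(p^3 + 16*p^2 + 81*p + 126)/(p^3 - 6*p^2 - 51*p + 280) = (p^2 + 9*p + 18)/(p^2 - 13*p + 40)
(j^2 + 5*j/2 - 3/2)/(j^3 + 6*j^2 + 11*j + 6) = (j - 1/2)/(j^2 + 3*j + 2)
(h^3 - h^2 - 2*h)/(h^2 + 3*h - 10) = h*(h + 1)/(h + 5)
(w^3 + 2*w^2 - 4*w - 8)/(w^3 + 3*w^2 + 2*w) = (w^2 - 4)/(w*(w + 1))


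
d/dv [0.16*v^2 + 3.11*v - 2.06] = 0.32*v + 3.11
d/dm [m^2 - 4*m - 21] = 2*m - 4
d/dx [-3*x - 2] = -3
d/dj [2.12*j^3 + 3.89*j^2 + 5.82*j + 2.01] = 6.36*j^2 + 7.78*j + 5.82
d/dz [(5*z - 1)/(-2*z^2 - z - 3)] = (-10*z^2 - 5*z + (4*z + 1)*(5*z - 1) - 15)/(2*z^2 + z + 3)^2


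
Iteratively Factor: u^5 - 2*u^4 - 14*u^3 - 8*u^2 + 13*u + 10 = (u + 1)*(u^4 - 3*u^3 - 11*u^2 + 3*u + 10) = (u - 5)*(u + 1)*(u^3 + 2*u^2 - u - 2) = (u - 5)*(u - 1)*(u + 1)*(u^2 + 3*u + 2) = (u - 5)*(u - 1)*(u + 1)^2*(u + 2)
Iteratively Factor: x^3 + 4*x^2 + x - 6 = (x - 1)*(x^2 + 5*x + 6) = (x - 1)*(x + 3)*(x + 2)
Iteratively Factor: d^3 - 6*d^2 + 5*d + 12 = (d - 4)*(d^2 - 2*d - 3) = (d - 4)*(d - 3)*(d + 1)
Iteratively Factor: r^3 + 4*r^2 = (r)*(r^2 + 4*r) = r*(r + 4)*(r)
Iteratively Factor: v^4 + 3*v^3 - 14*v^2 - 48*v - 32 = (v - 4)*(v^3 + 7*v^2 + 14*v + 8) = (v - 4)*(v + 2)*(v^2 + 5*v + 4) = (v - 4)*(v + 1)*(v + 2)*(v + 4)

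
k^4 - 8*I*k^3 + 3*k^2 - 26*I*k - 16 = (k - 8*I)*(k - I)^2*(k + 2*I)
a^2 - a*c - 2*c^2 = (a - 2*c)*(a + c)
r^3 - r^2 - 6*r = r*(r - 3)*(r + 2)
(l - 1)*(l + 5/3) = l^2 + 2*l/3 - 5/3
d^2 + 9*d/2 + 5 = (d + 2)*(d + 5/2)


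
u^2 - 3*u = u*(u - 3)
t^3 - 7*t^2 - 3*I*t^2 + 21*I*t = t*(t - 7)*(t - 3*I)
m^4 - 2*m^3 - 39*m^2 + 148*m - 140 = (m - 5)*(m - 2)^2*(m + 7)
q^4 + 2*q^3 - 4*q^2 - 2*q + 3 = (q - 1)^2*(q + 1)*(q + 3)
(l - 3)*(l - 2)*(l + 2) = l^3 - 3*l^2 - 4*l + 12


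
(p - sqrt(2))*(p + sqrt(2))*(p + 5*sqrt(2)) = p^3 + 5*sqrt(2)*p^2 - 2*p - 10*sqrt(2)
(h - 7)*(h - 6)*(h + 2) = h^3 - 11*h^2 + 16*h + 84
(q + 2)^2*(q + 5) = q^3 + 9*q^2 + 24*q + 20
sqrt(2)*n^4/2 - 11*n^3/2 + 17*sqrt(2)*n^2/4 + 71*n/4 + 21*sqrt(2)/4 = (n - 7*sqrt(2)/2)*(n - 3*sqrt(2))*(n + sqrt(2)/2)*(sqrt(2)*n/2 + 1/2)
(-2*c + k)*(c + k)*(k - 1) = -2*c^2*k + 2*c^2 - c*k^2 + c*k + k^3 - k^2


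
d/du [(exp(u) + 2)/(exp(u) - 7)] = -9*exp(u)/(exp(u) - 7)^2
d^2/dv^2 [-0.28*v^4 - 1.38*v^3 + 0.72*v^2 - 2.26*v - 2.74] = -3.36*v^2 - 8.28*v + 1.44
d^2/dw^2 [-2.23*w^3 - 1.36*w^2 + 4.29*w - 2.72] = -13.38*w - 2.72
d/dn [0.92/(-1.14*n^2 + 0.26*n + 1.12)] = (2.0976*n - 0.2392)/(-1.14*n^2 + 0.26*n + 1.12)^2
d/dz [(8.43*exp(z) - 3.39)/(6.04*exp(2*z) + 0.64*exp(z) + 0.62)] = (-50.9172*exp(2*z) + 40.9512*exp(z) + 7.3962)*exp(z)/(36.4816*exp(4*z) + 7.7312*exp(3*z) + 7.8992*exp(2*z) + 0.7936*exp(z) + 0.3844)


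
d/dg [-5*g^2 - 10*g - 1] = -10*g - 10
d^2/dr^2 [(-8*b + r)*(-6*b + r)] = 2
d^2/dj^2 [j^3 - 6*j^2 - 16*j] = 6*j - 12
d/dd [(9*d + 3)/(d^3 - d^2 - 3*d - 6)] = 3*(-6*d^3 + 2*d - 15)/(d^6 - 2*d^5 - 5*d^4 - 6*d^3 + 21*d^2 + 36*d + 36)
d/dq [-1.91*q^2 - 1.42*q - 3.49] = -3.82*q - 1.42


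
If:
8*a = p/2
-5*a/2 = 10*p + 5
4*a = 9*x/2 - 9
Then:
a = -2/65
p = -32/65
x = 1154/585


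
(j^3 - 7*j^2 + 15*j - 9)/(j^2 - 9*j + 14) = (j^3 - 7*j^2 + 15*j - 9)/(j^2 - 9*j + 14)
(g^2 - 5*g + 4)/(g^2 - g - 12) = (g - 1)/(g + 3)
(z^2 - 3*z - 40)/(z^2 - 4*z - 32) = (z + 5)/(z + 4)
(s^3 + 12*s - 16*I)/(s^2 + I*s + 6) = (s^2 + 2*I*s + 8)/(s + 3*I)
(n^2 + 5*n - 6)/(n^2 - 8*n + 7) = (n + 6)/(n - 7)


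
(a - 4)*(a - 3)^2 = a^3 - 10*a^2 + 33*a - 36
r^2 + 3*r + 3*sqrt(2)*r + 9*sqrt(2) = (r + 3)*(r + 3*sqrt(2))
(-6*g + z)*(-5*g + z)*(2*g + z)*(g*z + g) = 60*g^4*z + 60*g^4 + 8*g^3*z^2 + 8*g^3*z - 9*g^2*z^3 - 9*g^2*z^2 + g*z^4 + g*z^3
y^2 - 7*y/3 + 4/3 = (y - 4/3)*(y - 1)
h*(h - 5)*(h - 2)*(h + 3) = h^4 - 4*h^3 - 11*h^2 + 30*h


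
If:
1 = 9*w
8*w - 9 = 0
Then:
No Solution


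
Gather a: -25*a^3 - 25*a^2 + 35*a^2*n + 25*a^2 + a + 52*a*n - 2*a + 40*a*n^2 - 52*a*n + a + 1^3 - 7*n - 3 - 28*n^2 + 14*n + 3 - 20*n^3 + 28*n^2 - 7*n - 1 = -25*a^3 + 35*a^2*n + 40*a*n^2 - 20*n^3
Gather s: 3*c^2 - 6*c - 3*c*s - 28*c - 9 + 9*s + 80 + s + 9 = 3*c^2 - 34*c + s*(10 - 3*c) + 80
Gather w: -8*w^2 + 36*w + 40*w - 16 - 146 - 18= -8*w^2 + 76*w - 180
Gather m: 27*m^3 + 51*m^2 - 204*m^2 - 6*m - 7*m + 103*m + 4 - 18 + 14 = 27*m^3 - 153*m^2 + 90*m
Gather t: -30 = -30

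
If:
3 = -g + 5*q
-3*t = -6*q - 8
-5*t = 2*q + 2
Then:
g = -169/18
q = -23/18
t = 1/9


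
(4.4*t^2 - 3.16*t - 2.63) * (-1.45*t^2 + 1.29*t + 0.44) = -6.38*t^4 + 10.258*t^3 + 1.6731*t^2 - 4.7831*t - 1.1572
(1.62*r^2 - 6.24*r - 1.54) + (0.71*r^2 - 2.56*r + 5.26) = 2.33*r^2 - 8.8*r + 3.72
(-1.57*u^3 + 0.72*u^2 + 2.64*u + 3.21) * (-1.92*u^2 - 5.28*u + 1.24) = 3.0144*u^5 + 6.9072*u^4 - 10.8172*u^3 - 19.2096*u^2 - 13.6752*u + 3.9804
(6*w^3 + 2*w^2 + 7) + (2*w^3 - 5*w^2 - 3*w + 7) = 8*w^3 - 3*w^2 - 3*w + 14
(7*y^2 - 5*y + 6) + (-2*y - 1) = 7*y^2 - 7*y + 5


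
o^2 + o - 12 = (o - 3)*(o + 4)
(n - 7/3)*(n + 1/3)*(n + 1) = n^3 - n^2 - 25*n/9 - 7/9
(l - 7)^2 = l^2 - 14*l + 49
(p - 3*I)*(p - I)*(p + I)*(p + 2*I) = p^4 - I*p^3 + 7*p^2 - I*p + 6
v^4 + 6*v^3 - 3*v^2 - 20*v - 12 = (v - 2)*(v + 1)^2*(v + 6)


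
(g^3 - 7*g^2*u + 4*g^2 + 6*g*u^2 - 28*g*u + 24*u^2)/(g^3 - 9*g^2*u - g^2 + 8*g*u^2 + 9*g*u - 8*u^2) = (-g^2 + 6*g*u - 4*g + 24*u)/(-g^2 + 8*g*u + g - 8*u)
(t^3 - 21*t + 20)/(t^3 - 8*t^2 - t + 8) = (t^2 + t - 20)/(t^2 - 7*t - 8)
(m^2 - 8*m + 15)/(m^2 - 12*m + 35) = (m - 3)/(m - 7)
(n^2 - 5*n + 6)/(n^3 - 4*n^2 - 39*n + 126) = (n - 2)/(n^2 - n - 42)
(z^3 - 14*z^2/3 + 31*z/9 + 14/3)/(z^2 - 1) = (9*z^3 - 42*z^2 + 31*z + 42)/(9*(z^2 - 1))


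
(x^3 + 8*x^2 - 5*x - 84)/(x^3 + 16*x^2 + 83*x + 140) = (x - 3)/(x + 5)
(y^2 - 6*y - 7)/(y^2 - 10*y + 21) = (y + 1)/(y - 3)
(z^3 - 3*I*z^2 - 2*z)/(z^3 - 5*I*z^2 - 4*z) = (z - 2*I)/(z - 4*I)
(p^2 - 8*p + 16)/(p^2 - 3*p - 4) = (p - 4)/(p + 1)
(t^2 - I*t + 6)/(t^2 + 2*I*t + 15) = (t + 2*I)/(t + 5*I)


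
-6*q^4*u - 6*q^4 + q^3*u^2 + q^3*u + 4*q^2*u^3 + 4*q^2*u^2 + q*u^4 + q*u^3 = (-q + u)*(2*q + u)*(3*q + u)*(q*u + q)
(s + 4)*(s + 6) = s^2 + 10*s + 24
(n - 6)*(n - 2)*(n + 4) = n^3 - 4*n^2 - 20*n + 48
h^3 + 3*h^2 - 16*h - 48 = (h - 4)*(h + 3)*(h + 4)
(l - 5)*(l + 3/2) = l^2 - 7*l/2 - 15/2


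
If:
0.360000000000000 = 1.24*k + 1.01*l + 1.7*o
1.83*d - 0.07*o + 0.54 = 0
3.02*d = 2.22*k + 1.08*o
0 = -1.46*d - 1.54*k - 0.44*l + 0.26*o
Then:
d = -0.31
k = -0.19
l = 1.41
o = -0.49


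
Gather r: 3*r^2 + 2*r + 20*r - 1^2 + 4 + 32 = 3*r^2 + 22*r + 35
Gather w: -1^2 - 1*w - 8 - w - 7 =-2*w - 16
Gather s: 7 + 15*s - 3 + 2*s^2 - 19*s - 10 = 2*s^2 - 4*s - 6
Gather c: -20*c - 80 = -20*c - 80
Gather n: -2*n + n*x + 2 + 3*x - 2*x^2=n*(x - 2) - 2*x^2 + 3*x + 2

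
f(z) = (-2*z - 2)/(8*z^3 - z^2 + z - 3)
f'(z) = (-2*z - 2)*(-24*z^2 + 2*z - 1)/(8*z^3 - z^2 + z - 3)^2 - 2/(8*z^3 - z^2 + z - 3) = 2*(-8*z^3 + z^2 - z + (z + 1)*(24*z^2 - 2*z + 1) + 3)/(8*z^3 - z^2 + z - 3)^2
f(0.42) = 1.31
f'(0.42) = 3.59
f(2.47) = -0.06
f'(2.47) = 0.06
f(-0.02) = 0.65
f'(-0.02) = 0.89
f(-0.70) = 0.09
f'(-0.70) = 0.47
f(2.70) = -0.05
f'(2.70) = 0.04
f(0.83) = -2.13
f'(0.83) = 18.58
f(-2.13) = -0.03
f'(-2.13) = -0.01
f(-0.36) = 0.33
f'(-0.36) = 0.93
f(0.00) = 0.67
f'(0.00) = 0.89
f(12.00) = 0.00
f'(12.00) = 0.00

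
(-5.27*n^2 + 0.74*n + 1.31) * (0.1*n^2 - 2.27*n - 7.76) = -0.527*n^4 + 12.0369*n^3 + 39.3464*n^2 - 8.7161*n - 10.1656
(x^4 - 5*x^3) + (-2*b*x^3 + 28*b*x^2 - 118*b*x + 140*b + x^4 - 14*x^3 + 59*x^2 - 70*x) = -2*b*x^3 + 28*b*x^2 - 118*b*x + 140*b + 2*x^4 - 19*x^3 + 59*x^2 - 70*x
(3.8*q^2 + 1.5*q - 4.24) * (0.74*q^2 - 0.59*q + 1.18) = 2.812*q^4 - 1.132*q^3 + 0.4614*q^2 + 4.2716*q - 5.0032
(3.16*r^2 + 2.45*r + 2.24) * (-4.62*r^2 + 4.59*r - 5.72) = -14.5992*r^4 + 3.1854*r^3 - 17.1785*r^2 - 3.7324*r - 12.8128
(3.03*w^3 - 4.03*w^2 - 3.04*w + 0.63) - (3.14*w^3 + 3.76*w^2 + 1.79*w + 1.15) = -0.11*w^3 - 7.79*w^2 - 4.83*w - 0.52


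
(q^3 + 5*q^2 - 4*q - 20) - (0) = q^3 + 5*q^2 - 4*q - 20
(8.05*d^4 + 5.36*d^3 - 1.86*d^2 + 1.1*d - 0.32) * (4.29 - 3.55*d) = -28.5775*d^5 + 15.5065*d^4 + 29.5974*d^3 - 11.8844*d^2 + 5.855*d - 1.3728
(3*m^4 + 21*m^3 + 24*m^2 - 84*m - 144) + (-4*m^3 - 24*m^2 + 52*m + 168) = 3*m^4 + 17*m^3 - 32*m + 24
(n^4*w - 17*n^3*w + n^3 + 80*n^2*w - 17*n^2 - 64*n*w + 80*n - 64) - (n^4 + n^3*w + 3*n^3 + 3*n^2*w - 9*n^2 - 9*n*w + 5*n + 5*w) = n^4*w - n^4 - 18*n^3*w - 2*n^3 + 77*n^2*w - 8*n^2 - 55*n*w + 75*n - 5*w - 64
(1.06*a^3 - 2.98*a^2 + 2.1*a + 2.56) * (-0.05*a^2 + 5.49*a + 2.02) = -0.053*a^5 + 5.9684*a^4 - 14.324*a^3 + 5.3814*a^2 + 18.2964*a + 5.1712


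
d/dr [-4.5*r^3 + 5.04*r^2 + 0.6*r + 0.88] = -13.5*r^2 + 10.08*r + 0.6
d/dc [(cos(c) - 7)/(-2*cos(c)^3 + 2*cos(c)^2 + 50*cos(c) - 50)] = (-31*cos(c)/2 + 11*cos(2*c) - cos(3*c)/2 - 139)*sin(c)/(2*(cos(c)^3 - cos(c)^2 - 25*cos(c) + 25)^2)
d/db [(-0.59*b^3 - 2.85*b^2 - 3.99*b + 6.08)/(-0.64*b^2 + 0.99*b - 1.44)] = (0.3776*b^4 - 1.1682*b^3 - 2.8263*b^2 + 15.9904*b - 0.273599999999999)/(0.4096*b^4 - 1.2672*b^3 + 2.8233*b^2 - 2.8512*b + 2.0736)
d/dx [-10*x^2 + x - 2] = 1 - 20*x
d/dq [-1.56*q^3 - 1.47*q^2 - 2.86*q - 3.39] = -4.68*q^2 - 2.94*q - 2.86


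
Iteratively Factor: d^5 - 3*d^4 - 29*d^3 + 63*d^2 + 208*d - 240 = (d + 3)*(d^4 - 6*d^3 - 11*d^2 + 96*d - 80) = (d - 5)*(d + 3)*(d^3 - d^2 - 16*d + 16) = (d - 5)*(d + 3)*(d + 4)*(d^2 - 5*d + 4) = (d - 5)*(d - 1)*(d + 3)*(d + 4)*(d - 4)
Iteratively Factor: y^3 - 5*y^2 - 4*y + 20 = (y - 5)*(y^2 - 4) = (y - 5)*(y + 2)*(y - 2)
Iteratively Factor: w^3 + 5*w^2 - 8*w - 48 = (w + 4)*(w^2 + w - 12) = (w - 3)*(w + 4)*(w + 4)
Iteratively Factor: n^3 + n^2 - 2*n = (n - 1)*(n^2 + 2*n) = (n - 1)*(n + 2)*(n)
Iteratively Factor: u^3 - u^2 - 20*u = (u + 4)*(u^2 - 5*u) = (u - 5)*(u + 4)*(u)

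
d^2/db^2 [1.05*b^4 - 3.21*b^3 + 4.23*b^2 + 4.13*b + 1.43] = 12.6*b^2 - 19.26*b + 8.46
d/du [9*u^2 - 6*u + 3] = 18*u - 6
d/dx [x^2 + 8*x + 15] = 2*x + 8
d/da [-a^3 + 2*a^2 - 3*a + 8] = -3*a^2 + 4*a - 3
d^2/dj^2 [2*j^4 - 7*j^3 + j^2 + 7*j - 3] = 24*j^2 - 42*j + 2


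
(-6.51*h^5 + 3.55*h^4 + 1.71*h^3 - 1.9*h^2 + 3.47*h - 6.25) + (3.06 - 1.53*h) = -6.51*h^5 + 3.55*h^4 + 1.71*h^3 - 1.9*h^2 + 1.94*h - 3.19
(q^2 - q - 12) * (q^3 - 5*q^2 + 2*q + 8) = q^5 - 6*q^4 - 5*q^3 + 66*q^2 - 32*q - 96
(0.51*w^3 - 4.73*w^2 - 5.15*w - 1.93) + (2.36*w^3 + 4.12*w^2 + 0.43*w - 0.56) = 2.87*w^3 - 0.61*w^2 - 4.72*w - 2.49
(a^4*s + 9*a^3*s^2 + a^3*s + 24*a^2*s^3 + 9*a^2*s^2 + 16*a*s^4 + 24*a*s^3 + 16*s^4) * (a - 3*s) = a^5*s + 6*a^4*s^2 + a^4*s - 3*a^3*s^3 + 6*a^3*s^2 - 56*a^2*s^4 - 3*a^2*s^3 - 48*a*s^5 - 56*a*s^4 - 48*s^5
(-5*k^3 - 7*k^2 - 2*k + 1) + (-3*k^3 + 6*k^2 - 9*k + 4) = -8*k^3 - k^2 - 11*k + 5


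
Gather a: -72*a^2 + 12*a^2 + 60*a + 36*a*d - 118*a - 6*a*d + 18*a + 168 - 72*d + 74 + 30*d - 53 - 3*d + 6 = -60*a^2 + a*(30*d - 40) - 45*d + 195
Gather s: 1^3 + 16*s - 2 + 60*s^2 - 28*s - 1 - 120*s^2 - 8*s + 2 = -60*s^2 - 20*s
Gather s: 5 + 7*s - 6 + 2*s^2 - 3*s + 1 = 2*s^2 + 4*s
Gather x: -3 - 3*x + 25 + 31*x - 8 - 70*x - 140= -42*x - 126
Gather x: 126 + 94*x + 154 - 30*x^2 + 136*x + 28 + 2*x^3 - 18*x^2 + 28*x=2*x^3 - 48*x^2 + 258*x + 308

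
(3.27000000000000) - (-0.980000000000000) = 4.25000000000000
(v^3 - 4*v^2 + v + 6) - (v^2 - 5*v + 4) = v^3 - 5*v^2 + 6*v + 2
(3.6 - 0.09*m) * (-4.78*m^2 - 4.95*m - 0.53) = 0.4302*m^3 - 16.7625*m^2 - 17.7723*m - 1.908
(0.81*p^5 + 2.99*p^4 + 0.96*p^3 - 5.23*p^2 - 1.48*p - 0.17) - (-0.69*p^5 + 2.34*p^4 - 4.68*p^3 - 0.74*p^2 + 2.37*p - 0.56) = 1.5*p^5 + 0.65*p^4 + 5.64*p^3 - 4.49*p^2 - 3.85*p + 0.39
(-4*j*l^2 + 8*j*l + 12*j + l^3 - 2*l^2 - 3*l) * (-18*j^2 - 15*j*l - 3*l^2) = 72*j^3*l^2 - 144*j^3*l - 216*j^3 + 42*j^2*l^3 - 84*j^2*l^2 - 126*j^2*l - 3*j*l^4 + 6*j*l^3 + 9*j*l^2 - 3*l^5 + 6*l^4 + 9*l^3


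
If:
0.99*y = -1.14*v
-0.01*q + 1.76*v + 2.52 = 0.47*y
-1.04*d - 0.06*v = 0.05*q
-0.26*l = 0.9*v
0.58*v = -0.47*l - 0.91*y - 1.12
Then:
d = -18.06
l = -1.85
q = 375.04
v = 0.53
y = -0.62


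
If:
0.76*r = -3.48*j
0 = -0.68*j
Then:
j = 0.00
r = 0.00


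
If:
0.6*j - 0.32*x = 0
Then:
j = 0.533333333333333*x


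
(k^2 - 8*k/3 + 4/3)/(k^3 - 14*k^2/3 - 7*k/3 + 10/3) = (k - 2)/(k^2 - 4*k - 5)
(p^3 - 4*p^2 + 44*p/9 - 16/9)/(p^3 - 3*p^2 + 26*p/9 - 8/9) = (p - 2)/(p - 1)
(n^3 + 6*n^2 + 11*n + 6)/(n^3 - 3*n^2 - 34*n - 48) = (n + 1)/(n - 8)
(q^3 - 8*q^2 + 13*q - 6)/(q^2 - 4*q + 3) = (q^2 - 7*q + 6)/(q - 3)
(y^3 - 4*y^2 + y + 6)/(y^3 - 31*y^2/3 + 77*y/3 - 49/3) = 3*(y^3 - 4*y^2 + y + 6)/(3*y^3 - 31*y^2 + 77*y - 49)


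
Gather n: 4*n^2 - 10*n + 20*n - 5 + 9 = 4*n^2 + 10*n + 4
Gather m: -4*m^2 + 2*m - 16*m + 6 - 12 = -4*m^2 - 14*m - 6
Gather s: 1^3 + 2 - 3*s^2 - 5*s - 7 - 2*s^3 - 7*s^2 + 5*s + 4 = -2*s^3 - 10*s^2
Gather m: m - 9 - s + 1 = m - s - 8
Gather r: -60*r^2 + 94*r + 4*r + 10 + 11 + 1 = -60*r^2 + 98*r + 22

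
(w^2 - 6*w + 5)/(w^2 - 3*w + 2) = (w - 5)/(w - 2)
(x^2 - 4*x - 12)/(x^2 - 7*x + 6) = (x + 2)/(x - 1)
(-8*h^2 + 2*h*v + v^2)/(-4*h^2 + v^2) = (4*h + v)/(2*h + v)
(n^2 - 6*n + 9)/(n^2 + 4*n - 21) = (n - 3)/(n + 7)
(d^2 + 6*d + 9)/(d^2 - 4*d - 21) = (d + 3)/(d - 7)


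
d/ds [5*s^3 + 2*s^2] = s*(15*s + 4)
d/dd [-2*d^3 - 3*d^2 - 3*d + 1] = -6*d^2 - 6*d - 3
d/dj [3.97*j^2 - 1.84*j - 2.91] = 7.94*j - 1.84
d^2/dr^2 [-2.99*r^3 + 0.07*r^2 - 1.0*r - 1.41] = 0.14 - 17.94*r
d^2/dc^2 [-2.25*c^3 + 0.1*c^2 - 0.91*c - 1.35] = 0.2 - 13.5*c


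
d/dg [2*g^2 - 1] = 4*g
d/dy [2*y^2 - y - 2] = 4*y - 1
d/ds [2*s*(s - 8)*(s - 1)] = 6*s^2 - 36*s + 16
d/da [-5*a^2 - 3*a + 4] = -10*a - 3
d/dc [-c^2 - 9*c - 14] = -2*c - 9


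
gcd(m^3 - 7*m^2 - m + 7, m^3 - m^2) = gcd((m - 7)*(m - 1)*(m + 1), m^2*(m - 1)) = m - 1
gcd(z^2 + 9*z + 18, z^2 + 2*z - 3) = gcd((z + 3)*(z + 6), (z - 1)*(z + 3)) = z + 3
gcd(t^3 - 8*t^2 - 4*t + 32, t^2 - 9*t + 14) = t - 2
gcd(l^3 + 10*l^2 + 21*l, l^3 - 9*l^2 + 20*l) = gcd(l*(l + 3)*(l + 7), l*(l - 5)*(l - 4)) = l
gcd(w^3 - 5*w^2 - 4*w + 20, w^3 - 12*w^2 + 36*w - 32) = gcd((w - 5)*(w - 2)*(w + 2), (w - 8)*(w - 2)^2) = w - 2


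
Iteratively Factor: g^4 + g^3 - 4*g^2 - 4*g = (g - 2)*(g^3 + 3*g^2 + 2*g) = g*(g - 2)*(g^2 + 3*g + 2) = g*(g - 2)*(g + 1)*(g + 2)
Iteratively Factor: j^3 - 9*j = (j + 3)*(j^2 - 3*j) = (j - 3)*(j + 3)*(j)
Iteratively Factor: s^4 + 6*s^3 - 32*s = (s + 4)*(s^3 + 2*s^2 - 8*s) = (s + 4)^2*(s^2 - 2*s) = (s - 2)*(s + 4)^2*(s)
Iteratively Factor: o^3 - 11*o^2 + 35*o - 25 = (o - 5)*(o^2 - 6*o + 5) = (o - 5)^2*(o - 1)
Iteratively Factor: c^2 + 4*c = (c)*(c + 4)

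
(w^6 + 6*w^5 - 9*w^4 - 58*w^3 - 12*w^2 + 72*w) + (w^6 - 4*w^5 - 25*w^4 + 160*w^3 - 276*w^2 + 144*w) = 2*w^6 + 2*w^5 - 34*w^4 + 102*w^3 - 288*w^2 + 216*w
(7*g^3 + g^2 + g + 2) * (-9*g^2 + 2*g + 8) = -63*g^5 + 5*g^4 + 49*g^3 - 8*g^2 + 12*g + 16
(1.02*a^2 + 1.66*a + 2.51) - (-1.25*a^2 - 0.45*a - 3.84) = 2.27*a^2 + 2.11*a + 6.35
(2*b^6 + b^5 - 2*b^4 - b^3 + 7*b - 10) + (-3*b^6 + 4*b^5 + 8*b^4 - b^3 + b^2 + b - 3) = -b^6 + 5*b^5 + 6*b^4 - 2*b^3 + b^2 + 8*b - 13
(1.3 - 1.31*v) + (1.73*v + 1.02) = 0.42*v + 2.32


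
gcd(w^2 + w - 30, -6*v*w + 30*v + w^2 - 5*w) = w - 5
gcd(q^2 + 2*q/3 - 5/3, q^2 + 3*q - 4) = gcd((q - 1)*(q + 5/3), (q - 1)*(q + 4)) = q - 1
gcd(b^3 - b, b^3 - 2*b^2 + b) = b^2 - b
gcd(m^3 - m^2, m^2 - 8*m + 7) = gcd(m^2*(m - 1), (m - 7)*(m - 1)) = m - 1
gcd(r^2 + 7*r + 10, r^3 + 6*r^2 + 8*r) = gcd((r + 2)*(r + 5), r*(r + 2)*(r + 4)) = r + 2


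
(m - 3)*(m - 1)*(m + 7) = m^3 + 3*m^2 - 25*m + 21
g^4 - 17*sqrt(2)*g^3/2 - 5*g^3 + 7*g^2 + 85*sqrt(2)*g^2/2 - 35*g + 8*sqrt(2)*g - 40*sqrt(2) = (g - 5)*(g - 8*sqrt(2))*(g - sqrt(2))*(g + sqrt(2)/2)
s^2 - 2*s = s*(s - 2)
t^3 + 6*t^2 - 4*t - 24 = (t - 2)*(t + 2)*(t + 6)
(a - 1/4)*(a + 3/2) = a^2 + 5*a/4 - 3/8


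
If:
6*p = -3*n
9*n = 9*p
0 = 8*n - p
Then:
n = 0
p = 0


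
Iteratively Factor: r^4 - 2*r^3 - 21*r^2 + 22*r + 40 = (r + 1)*(r^3 - 3*r^2 - 18*r + 40) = (r - 2)*(r + 1)*(r^2 - r - 20) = (r - 2)*(r + 1)*(r + 4)*(r - 5)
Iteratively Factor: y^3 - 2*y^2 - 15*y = (y)*(y^2 - 2*y - 15) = y*(y + 3)*(y - 5)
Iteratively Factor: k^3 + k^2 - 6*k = (k)*(k^2 + k - 6) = k*(k - 2)*(k + 3)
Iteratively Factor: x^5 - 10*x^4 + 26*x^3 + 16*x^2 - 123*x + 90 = (x - 3)*(x^4 - 7*x^3 + 5*x^2 + 31*x - 30) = (x - 3)*(x + 2)*(x^3 - 9*x^2 + 23*x - 15) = (x - 3)*(x - 1)*(x + 2)*(x^2 - 8*x + 15) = (x - 5)*(x - 3)*(x - 1)*(x + 2)*(x - 3)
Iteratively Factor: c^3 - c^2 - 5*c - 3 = (c + 1)*(c^2 - 2*c - 3) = (c + 1)^2*(c - 3)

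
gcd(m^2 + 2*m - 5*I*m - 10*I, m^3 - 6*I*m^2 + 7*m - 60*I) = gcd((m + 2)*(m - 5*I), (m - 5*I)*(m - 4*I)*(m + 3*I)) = m - 5*I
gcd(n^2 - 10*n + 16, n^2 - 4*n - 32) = n - 8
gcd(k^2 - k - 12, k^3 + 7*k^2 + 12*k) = k + 3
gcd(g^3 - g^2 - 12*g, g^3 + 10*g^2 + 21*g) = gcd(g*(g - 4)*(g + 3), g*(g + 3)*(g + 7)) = g^2 + 3*g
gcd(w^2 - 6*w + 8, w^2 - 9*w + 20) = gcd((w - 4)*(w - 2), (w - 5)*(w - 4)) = w - 4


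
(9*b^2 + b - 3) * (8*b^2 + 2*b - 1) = 72*b^4 + 26*b^3 - 31*b^2 - 7*b + 3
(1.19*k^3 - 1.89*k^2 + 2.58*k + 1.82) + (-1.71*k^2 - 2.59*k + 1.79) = 1.19*k^3 - 3.6*k^2 - 0.00999999999999979*k + 3.61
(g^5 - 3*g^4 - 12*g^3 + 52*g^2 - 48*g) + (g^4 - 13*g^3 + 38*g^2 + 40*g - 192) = g^5 - 2*g^4 - 25*g^3 + 90*g^2 - 8*g - 192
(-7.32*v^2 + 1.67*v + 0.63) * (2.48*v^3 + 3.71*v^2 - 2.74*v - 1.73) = -18.1536*v^5 - 23.0156*v^4 + 27.8149*v^3 + 10.4251*v^2 - 4.6153*v - 1.0899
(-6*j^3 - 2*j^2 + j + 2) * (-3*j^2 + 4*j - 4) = 18*j^5 - 18*j^4 + 13*j^3 + 6*j^2 + 4*j - 8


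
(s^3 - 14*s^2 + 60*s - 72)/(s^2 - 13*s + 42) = (s^2 - 8*s + 12)/(s - 7)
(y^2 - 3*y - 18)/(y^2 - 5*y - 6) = (y + 3)/(y + 1)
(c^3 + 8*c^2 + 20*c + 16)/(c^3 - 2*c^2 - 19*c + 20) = (c^2 + 4*c + 4)/(c^2 - 6*c + 5)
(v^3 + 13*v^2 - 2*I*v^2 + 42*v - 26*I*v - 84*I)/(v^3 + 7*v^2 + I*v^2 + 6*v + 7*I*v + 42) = (v + 6)/(v + 3*I)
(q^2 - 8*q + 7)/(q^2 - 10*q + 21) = (q - 1)/(q - 3)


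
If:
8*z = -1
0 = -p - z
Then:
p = 1/8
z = -1/8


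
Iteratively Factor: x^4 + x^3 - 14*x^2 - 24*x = (x + 2)*(x^3 - x^2 - 12*x) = (x - 4)*(x + 2)*(x^2 + 3*x) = (x - 4)*(x + 2)*(x + 3)*(x)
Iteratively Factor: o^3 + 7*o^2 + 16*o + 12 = (o + 3)*(o^2 + 4*o + 4) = (o + 2)*(o + 3)*(o + 2)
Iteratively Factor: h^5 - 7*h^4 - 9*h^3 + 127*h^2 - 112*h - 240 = (h - 3)*(h^4 - 4*h^3 - 21*h^2 + 64*h + 80) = (h - 5)*(h - 3)*(h^3 + h^2 - 16*h - 16) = (h - 5)*(h - 3)*(h + 1)*(h^2 - 16) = (h - 5)*(h - 3)*(h + 1)*(h + 4)*(h - 4)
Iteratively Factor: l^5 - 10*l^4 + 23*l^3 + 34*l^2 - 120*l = (l)*(l^4 - 10*l^3 + 23*l^2 + 34*l - 120) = l*(l - 5)*(l^3 - 5*l^2 - 2*l + 24) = l*(l - 5)*(l - 4)*(l^2 - l - 6) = l*(l - 5)*(l - 4)*(l - 3)*(l + 2)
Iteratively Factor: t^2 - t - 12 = (t + 3)*(t - 4)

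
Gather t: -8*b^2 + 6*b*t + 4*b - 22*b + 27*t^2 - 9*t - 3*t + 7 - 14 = -8*b^2 - 18*b + 27*t^2 + t*(6*b - 12) - 7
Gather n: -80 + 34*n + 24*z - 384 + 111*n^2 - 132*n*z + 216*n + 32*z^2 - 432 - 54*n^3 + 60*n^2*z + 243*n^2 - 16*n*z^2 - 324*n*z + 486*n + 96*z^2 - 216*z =-54*n^3 + n^2*(60*z + 354) + n*(-16*z^2 - 456*z + 736) + 128*z^2 - 192*z - 896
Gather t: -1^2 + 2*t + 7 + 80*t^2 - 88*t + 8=80*t^2 - 86*t + 14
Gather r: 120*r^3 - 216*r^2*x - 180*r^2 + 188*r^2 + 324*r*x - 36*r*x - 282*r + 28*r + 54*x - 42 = 120*r^3 + r^2*(8 - 216*x) + r*(288*x - 254) + 54*x - 42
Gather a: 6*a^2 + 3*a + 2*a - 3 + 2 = 6*a^2 + 5*a - 1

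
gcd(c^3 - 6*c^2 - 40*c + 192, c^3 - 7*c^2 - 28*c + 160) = c^2 - 12*c + 32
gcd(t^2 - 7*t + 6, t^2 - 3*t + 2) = t - 1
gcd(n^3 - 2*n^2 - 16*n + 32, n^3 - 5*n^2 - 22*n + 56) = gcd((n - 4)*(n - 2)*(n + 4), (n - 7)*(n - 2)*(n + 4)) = n^2 + 2*n - 8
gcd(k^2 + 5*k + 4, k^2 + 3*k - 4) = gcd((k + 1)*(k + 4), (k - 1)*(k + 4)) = k + 4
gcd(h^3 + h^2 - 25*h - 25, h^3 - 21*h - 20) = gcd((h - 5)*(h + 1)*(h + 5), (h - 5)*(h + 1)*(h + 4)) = h^2 - 4*h - 5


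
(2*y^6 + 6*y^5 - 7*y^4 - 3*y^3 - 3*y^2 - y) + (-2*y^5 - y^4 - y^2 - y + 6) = 2*y^6 + 4*y^5 - 8*y^4 - 3*y^3 - 4*y^2 - 2*y + 6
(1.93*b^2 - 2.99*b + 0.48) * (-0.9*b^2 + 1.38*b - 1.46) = -1.737*b^4 + 5.3544*b^3 - 7.376*b^2 + 5.0278*b - 0.7008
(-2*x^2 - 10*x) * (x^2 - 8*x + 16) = -2*x^4 + 6*x^3 + 48*x^2 - 160*x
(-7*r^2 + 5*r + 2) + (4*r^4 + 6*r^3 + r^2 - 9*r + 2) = 4*r^4 + 6*r^3 - 6*r^2 - 4*r + 4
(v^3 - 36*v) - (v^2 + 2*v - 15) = v^3 - v^2 - 38*v + 15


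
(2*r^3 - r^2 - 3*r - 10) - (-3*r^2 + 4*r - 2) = 2*r^3 + 2*r^2 - 7*r - 8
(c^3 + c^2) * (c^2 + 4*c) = c^5 + 5*c^4 + 4*c^3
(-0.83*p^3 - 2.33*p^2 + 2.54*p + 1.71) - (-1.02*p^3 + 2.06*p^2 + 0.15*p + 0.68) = 0.19*p^3 - 4.39*p^2 + 2.39*p + 1.03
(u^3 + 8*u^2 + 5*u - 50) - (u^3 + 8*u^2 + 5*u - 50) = 0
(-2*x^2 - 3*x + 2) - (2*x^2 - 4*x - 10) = -4*x^2 + x + 12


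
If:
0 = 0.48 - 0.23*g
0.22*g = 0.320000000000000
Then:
No Solution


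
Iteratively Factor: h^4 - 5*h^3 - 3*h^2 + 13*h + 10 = (h + 1)*(h^3 - 6*h^2 + 3*h + 10) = (h - 2)*(h + 1)*(h^2 - 4*h - 5) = (h - 5)*(h - 2)*(h + 1)*(h + 1)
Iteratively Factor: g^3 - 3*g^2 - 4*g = (g - 4)*(g^2 + g) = (g - 4)*(g + 1)*(g)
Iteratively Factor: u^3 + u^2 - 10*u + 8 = (u - 1)*(u^2 + 2*u - 8) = (u - 1)*(u + 4)*(u - 2)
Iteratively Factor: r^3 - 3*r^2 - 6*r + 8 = (r - 4)*(r^2 + r - 2) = (r - 4)*(r - 1)*(r + 2)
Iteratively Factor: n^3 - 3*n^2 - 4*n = (n - 4)*(n^2 + n) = n*(n - 4)*(n + 1)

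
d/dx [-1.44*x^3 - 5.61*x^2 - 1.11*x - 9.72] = -4.32*x^2 - 11.22*x - 1.11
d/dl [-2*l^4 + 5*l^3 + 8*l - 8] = -8*l^3 + 15*l^2 + 8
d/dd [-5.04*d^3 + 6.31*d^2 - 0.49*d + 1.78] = -15.12*d^2 + 12.62*d - 0.49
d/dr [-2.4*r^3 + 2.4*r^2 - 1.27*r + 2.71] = -7.2*r^2 + 4.8*r - 1.27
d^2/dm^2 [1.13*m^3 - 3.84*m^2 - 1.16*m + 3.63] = 6.78*m - 7.68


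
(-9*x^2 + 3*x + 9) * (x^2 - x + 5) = -9*x^4 + 12*x^3 - 39*x^2 + 6*x + 45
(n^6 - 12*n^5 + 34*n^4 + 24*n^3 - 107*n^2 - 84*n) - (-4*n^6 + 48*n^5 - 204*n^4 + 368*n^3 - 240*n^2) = 5*n^6 - 60*n^5 + 238*n^4 - 344*n^3 + 133*n^2 - 84*n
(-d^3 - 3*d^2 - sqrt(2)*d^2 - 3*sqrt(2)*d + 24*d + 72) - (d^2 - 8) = -d^3 - 4*d^2 - sqrt(2)*d^2 - 3*sqrt(2)*d + 24*d + 80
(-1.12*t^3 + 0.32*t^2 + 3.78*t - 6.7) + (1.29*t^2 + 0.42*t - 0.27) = -1.12*t^3 + 1.61*t^2 + 4.2*t - 6.97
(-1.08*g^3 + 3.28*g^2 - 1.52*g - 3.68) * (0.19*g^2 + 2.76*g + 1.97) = -0.2052*g^5 - 2.3576*g^4 + 6.6364*g^3 + 1.5672*g^2 - 13.1512*g - 7.2496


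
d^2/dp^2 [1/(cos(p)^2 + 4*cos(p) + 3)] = (-4*sin(p)^4 + 6*sin(p)^2 + 27*cos(p) - 3*cos(3*p) + 24)/((cos(p) + 1)^3*(cos(p) + 3)^3)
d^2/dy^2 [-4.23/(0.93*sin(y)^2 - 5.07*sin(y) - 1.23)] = (-14.634108*sin(y)^4 + 59.834619*sin(y)^3 - 106.135353*sin(y)^2 - 93.290535*sin(y) + 227.140848)/(-0.93*sin(y)^2 + 5.07*sin(y) + 1.23)^3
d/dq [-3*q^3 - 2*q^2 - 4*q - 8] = -9*q^2 - 4*q - 4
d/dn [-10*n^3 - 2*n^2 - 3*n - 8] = -30*n^2 - 4*n - 3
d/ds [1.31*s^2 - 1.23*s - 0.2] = 2.62*s - 1.23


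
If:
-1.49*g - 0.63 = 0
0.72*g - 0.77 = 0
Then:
No Solution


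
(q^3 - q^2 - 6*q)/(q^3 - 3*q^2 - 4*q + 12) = q/(q - 2)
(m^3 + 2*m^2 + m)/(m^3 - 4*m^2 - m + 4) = m*(m + 1)/(m^2 - 5*m + 4)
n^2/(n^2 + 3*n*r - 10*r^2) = n^2/(n^2 + 3*n*r - 10*r^2)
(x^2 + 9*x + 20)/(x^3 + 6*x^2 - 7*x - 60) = 1/(x - 3)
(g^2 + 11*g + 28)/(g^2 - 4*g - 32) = (g + 7)/(g - 8)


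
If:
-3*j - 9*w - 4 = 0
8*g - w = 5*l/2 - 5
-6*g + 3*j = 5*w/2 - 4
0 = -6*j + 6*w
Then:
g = 23/36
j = -1/3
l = 188/45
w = -1/3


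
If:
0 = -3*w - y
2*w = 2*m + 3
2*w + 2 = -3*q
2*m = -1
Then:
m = -1/2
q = -4/3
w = 1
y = -3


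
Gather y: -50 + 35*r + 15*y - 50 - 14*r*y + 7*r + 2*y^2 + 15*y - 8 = 42*r + 2*y^2 + y*(30 - 14*r) - 108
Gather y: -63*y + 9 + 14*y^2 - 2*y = 14*y^2 - 65*y + 9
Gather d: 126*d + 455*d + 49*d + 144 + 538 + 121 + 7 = 630*d + 810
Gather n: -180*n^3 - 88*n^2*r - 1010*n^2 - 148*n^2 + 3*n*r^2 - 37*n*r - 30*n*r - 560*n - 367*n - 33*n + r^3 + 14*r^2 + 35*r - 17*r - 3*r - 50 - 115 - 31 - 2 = -180*n^3 + n^2*(-88*r - 1158) + n*(3*r^2 - 67*r - 960) + r^3 + 14*r^2 + 15*r - 198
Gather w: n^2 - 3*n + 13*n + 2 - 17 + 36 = n^2 + 10*n + 21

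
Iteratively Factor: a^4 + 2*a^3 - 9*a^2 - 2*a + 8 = (a + 1)*(a^3 + a^2 - 10*a + 8) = (a + 1)*(a + 4)*(a^2 - 3*a + 2) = (a - 2)*(a + 1)*(a + 4)*(a - 1)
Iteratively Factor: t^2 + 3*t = (t)*(t + 3)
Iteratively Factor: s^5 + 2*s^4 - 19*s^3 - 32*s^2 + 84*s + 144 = (s + 2)*(s^4 - 19*s^2 + 6*s + 72) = (s - 3)*(s + 2)*(s^3 + 3*s^2 - 10*s - 24) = (s - 3)^2*(s + 2)*(s^2 + 6*s + 8) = (s - 3)^2*(s + 2)^2*(s + 4)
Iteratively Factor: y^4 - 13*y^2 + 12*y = (y + 4)*(y^3 - 4*y^2 + 3*y) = (y - 1)*(y + 4)*(y^2 - 3*y) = y*(y - 1)*(y + 4)*(y - 3)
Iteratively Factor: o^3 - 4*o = (o)*(o^2 - 4) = o*(o - 2)*(o + 2)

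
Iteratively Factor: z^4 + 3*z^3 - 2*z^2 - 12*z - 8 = (z + 1)*(z^3 + 2*z^2 - 4*z - 8) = (z + 1)*(z + 2)*(z^2 - 4) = (z - 2)*(z + 1)*(z + 2)*(z + 2)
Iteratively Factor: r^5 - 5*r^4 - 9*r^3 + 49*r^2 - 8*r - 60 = (r + 1)*(r^4 - 6*r^3 - 3*r^2 + 52*r - 60) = (r - 5)*(r + 1)*(r^3 - r^2 - 8*r + 12) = (r - 5)*(r + 1)*(r + 3)*(r^2 - 4*r + 4) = (r - 5)*(r - 2)*(r + 1)*(r + 3)*(r - 2)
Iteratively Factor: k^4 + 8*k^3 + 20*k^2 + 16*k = (k + 4)*(k^3 + 4*k^2 + 4*k) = (k + 2)*(k + 4)*(k^2 + 2*k) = (k + 2)^2*(k + 4)*(k)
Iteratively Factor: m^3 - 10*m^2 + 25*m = (m)*(m^2 - 10*m + 25) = m*(m - 5)*(m - 5)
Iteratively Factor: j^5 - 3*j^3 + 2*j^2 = (j - 1)*(j^4 + j^3 - 2*j^2) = (j - 1)^2*(j^3 + 2*j^2) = (j - 1)^2*(j + 2)*(j^2) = j*(j - 1)^2*(j + 2)*(j)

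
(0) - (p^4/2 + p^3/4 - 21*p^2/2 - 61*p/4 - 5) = -p^4/2 - p^3/4 + 21*p^2/2 + 61*p/4 + 5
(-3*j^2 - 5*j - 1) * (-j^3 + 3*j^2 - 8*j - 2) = 3*j^5 - 4*j^4 + 10*j^3 + 43*j^2 + 18*j + 2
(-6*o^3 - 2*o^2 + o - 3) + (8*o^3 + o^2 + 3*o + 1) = 2*o^3 - o^2 + 4*o - 2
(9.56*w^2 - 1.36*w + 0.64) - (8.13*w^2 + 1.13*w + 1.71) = 1.43*w^2 - 2.49*w - 1.07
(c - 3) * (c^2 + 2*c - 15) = c^3 - c^2 - 21*c + 45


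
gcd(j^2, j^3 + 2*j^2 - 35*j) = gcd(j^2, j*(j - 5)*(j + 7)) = j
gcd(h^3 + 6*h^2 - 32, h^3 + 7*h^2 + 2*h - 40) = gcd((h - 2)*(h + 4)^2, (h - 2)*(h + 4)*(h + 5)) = h^2 + 2*h - 8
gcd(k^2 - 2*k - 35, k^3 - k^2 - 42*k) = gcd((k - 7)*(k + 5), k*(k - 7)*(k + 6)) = k - 7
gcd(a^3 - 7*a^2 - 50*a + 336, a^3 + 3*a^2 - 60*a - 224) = a^2 - a - 56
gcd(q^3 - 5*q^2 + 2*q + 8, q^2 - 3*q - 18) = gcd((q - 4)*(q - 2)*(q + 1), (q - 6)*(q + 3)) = 1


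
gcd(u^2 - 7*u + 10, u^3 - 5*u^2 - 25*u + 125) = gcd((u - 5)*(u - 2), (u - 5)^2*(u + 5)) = u - 5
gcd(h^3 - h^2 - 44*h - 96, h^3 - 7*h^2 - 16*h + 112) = h + 4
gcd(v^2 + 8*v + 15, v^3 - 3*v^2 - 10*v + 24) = v + 3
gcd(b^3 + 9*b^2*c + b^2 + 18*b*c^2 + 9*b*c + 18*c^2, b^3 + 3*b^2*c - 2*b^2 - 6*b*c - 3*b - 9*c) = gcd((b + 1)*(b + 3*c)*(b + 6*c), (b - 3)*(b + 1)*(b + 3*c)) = b^2 + 3*b*c + b + 3*c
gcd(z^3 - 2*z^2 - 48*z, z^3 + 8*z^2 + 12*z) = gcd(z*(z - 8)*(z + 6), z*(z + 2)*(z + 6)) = z^2 + 6*z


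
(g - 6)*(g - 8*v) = g^2 - 8*g*v - 6*g + 48*v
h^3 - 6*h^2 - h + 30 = (h - 5)*(h - 3)*(h + 2)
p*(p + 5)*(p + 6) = p^3 + 11*p^2 + 30*p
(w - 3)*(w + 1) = w^2 - 2*w - 3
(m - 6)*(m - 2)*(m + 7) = m^3 - m^2 - 44*m + 84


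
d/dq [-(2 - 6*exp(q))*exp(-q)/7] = 2*exp(-q)/7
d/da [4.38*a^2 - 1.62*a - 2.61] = 8.76*a - 1.62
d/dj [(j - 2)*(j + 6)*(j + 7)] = 3*j^2 + 22*j + 16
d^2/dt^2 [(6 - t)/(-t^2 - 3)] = 2*(4*t^2*(t - 6) + 3*(2 - t)*(t^2 + 3))/(t^2 + 3)^3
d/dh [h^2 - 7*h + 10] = 2*h - 7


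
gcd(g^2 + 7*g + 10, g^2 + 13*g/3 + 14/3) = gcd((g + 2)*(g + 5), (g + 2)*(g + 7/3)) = g + 2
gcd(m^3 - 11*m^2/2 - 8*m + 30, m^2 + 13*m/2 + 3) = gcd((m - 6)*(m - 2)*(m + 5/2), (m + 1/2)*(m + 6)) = 1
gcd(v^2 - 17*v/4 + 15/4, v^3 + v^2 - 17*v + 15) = v - 3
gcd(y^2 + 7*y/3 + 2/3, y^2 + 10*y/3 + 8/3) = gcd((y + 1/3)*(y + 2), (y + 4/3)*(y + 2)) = y + 2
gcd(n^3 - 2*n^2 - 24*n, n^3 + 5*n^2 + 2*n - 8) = n + 4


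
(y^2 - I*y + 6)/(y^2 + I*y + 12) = (y + 2*I)/(y + 4*I)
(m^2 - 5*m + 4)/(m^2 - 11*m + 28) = (m - 1)/(m - 7)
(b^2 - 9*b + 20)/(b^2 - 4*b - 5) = (b - 4)/(b + 1)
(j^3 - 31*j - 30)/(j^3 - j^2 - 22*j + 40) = (j^2 - 5*j - 6)/(j^2 - 6*j + 8)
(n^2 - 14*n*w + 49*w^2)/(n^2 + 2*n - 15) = (n^2 - 14*n*w + 49*w^2)/(n^2 + 2*n - 15)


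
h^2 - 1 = (h - 1)*(h + 1)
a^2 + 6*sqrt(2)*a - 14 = (a - sqrt(2))*(a + 7*sqrt(2))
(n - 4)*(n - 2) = n^2 - 6*n + 8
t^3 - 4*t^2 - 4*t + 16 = (t - 4)*(t - 2)*(t + 2)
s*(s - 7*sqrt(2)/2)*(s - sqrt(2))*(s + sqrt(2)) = s^4 - 7*sqrt(2)*s^3/2 - 2*s^2 + 7*sqrt(2)*s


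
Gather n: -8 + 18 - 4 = 6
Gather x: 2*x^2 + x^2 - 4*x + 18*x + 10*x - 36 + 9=3*x^2 + 24*x - 27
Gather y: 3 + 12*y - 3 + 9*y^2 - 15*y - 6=9*y^2 - 3*y - 6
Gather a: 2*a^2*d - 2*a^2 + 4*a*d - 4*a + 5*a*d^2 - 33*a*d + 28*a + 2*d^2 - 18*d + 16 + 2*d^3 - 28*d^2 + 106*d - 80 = a^2*(2*d - 2) + a*(5*d^2 - 29*d + 24) + 2*d^3 - 26*d^2 + 88*d - 64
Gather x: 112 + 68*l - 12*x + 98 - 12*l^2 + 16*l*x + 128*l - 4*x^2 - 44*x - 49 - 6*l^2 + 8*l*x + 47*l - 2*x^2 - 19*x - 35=-18*l^2 + 243*l - 6*x^2 + x*(24*l - 75) + 126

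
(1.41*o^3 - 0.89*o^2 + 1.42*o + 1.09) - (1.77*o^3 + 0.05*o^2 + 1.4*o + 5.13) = -0.36*o^3 - 0.94*o^2 + 0.02*o - 4.04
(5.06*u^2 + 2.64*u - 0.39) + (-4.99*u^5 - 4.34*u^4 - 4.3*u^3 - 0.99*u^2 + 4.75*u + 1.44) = -4.99*u^5 - 4.34*u^4 - 4.3*u^3 + 4.07*u^2 + 7.39*u + 1.05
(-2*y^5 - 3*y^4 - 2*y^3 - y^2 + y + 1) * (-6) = 12*y^5 + 18*y^4 + 12*y^3 + 6*y^2 - 6*y - 6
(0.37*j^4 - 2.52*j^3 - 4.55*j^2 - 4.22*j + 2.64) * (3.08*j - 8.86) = 1.1396*j^5 - 11.0398*j^4 + 8.3132*j^3 + 27.3154*j^2 + 45.5204*j - 23.3904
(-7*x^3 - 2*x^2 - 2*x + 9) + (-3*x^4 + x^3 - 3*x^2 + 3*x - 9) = -3*x^4 - 6*x^3 - 5*x^2 + x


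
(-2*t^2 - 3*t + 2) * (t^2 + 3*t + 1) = -2*t^4 - 9*t^3 - 9*t^2 + 3*t + 2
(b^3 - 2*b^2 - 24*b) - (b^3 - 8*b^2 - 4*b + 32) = 6*b^2 - 20*b - 32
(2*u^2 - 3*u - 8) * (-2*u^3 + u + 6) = -4*u^5 + 6*u^4 + 18*u^3 + 9*u^2 - 26*u - 48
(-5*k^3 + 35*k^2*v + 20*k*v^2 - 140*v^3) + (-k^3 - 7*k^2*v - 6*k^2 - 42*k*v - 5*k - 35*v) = -6*k^3 + 28*k^2*v - 6*k^2 + 20*k*v^2 - 42*k*v - 5*k - 140*v^3 - 35*v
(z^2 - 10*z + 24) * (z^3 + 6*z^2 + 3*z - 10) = z^5 - 4*z^4 - 33*z^3 + 104*z^2 + 172*z - 240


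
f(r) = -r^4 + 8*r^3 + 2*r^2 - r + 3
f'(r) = -4*r^3 + 24*r^2 + 4*r - 1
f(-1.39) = -16.96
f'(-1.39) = 50.55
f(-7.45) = -6267.02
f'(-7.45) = 2955.23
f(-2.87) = -234.62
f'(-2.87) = 279.77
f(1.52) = 28.86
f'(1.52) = 46.48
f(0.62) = 4.91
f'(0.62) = 9.75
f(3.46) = 211.54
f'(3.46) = 134.47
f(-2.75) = -202.69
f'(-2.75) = 252.69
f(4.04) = 292.72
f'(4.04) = 143.12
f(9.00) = -573.00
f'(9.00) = -937.00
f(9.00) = -573.00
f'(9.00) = -937.00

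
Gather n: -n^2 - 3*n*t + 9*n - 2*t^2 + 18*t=-n^2 + n*(9 - 3*t) - 2*t^2 + 18*t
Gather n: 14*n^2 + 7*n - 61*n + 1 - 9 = 14*n^2 - 54*n - 8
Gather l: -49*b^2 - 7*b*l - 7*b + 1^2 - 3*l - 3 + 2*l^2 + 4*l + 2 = -49*b^2 - 7*b + 2*l^2 + l*(1 - 7*b)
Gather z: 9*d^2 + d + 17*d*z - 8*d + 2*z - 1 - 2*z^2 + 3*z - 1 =9*d^2 - 7*d - 2*z^2 + z*(17*d + 5) - 2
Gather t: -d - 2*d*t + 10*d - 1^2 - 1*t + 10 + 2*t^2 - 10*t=9*d + 2*t^2 + t*(-2*d - 11) + 9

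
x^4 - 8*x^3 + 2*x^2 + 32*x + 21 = (x - 7)*(x - 3)*(x + 1)^2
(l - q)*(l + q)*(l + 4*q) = l^3 + 4*l^2*q - l*q^2 - 4*q^3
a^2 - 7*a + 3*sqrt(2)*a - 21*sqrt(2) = (a - 7)*(a + 3*sqrt(2))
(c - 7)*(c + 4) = c^2 - 3*c - 28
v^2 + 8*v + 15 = (v + 3)*(v + 5)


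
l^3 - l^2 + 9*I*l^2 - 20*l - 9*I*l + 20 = (l - 1)*(l + 4*I)*(l + 5*I)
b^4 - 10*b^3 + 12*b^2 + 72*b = b*(b - 6)^2*(b + 2)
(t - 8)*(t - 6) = t^2 - 14*t + 48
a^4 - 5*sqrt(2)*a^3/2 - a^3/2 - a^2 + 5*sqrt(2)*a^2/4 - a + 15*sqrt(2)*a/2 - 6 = (a - 2)*(a + 3/2)*(a - 2*sqrt(2))*(a - sqrt(2)/2)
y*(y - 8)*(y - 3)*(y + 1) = y^4 - 10*y^3 + 13*y^2 + 24*y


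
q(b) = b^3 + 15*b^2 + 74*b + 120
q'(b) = 3*b^2 + 30*b + 74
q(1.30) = 243.75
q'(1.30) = 118.07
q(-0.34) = 96.53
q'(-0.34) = 64.15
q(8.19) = 2281.55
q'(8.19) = 520.93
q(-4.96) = -0.04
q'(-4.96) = -1.00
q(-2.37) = 15.56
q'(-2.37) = 19.75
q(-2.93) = 6.80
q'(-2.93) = 11.85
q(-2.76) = 9.00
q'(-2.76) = 14.05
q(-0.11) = 112.04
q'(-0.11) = 70.74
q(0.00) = 120.00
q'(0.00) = 74.00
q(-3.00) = 6.00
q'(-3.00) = 11.00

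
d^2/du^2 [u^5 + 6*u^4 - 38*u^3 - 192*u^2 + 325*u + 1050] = 20*u^3 + 72*u^2 - 228*u - 384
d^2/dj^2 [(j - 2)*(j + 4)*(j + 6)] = 6*j + 16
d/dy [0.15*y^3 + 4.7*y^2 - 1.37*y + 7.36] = 0.45*y^2 + 9.4*y - 1.37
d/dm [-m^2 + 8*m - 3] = 8 - 2*m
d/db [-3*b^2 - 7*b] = -6*b - 7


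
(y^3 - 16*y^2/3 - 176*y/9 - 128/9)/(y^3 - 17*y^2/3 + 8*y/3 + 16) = (3*y^2 - 20*y - 32)/(3*(y^2 - 7*y + 12))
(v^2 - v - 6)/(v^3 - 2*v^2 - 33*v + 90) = (v + 2)/(v^2 + v - 30)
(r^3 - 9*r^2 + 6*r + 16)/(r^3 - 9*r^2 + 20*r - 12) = (r^2 - 7*r - 8)/(r^2 - 7*r + 6)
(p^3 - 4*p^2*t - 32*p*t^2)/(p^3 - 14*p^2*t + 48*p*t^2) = (p + 4*t)/(p - 6*t)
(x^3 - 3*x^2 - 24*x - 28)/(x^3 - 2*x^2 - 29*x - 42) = (x + 2)/(x + 3)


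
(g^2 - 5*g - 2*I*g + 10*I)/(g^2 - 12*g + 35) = (g - 2*I)/(g - 7)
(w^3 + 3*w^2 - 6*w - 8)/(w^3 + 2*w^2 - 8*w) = (w + 1)/w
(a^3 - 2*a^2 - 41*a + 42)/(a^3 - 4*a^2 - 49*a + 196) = (a^2 + 5*a - 6)/(a^2 + 3*a - 28)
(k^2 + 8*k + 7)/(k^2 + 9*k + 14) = (k + 1)/(k + 2)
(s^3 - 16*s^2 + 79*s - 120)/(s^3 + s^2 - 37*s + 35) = (s^2 - 11*s + 24)/(s^2 + 6*s - 7)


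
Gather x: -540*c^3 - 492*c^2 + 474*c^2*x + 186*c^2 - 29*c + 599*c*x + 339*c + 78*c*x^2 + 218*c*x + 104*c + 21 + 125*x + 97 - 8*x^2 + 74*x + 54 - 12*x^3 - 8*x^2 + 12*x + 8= -540*c^3 - 306*c^2 + 414*c - 12*x^3 + x^2*(78*c - 16) + x*(474*c^2 + 817*c + 211) + 180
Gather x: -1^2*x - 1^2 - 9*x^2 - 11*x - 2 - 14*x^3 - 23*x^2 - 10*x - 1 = -14*x^3 - 32*x^2 - 22*x - 4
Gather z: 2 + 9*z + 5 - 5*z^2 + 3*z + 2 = -5*z^2 + 12*z + 9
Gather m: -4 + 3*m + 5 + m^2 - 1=m^2 + 3*m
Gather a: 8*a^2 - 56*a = 8*a^2 - 56*a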